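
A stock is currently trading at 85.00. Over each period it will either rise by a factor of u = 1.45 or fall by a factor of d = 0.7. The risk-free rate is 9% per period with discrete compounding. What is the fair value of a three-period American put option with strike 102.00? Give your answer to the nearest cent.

Risk-neutral probability p = (1 + 0.09 − 0.7)/(1.45 − 0.7) = 0.3900/0.7500 = 0.5200
Terminal stock prices: S_uuu = 259.1, S_uud = 125.1, S_udd = 60.39, S_ddd = 29.15
Terminal payoffs (K − S): max(-157.1, 0) = 0, max(-23.1, 0) = 0, max(41.61, 0) = 41.61, max(72.84, 0) = 72.84
Node uu (S = 178.7): continuation = 1/1.09·[0.5200·0.0000 + 0.4800·0.0000] = 0.0000; exercise value = 0.0000 ≤ continuation, so V_uu = 0.0000
Node ud (S = 86.27): continuation = 1/1.09·[0.5200·0.0000 + 0.4800·41.6075] = 18.3226; exercise value = 15.7250 ≤ continuation, so V_ud = 18.3226
Node dd (S = 41.65): continuation = 1/1.09·[0.5200·41.6075 + 0.4800·72.8450] = 51.9280; exercise value = 60.3500 > continuation, so V_dd = 60.3500 (exercise)
Node u (S = 123.2): continuation = 1/1.09·[0.5200·0.0000 + 0.4800·18.3226] = 8.0687; exercise value = 0.0000 ≤ continuation, so V_u = 8.0687
Node d (S = 59.5): continuation = 1/1.09·[0.5200·18.3226 + 0.4800·60.3500] = 35.3172; exercise value = 42.5000 > continuation, so V_d = 42.5000 (exercise)
Node 0 (S = 85): continuation = 1/1.09·[0.5200·8.0687 + 0.4800·42.5000] = 22.5649; exercise value = 17.0000 ≤ continuation, so V_0 = 22.5649

22.56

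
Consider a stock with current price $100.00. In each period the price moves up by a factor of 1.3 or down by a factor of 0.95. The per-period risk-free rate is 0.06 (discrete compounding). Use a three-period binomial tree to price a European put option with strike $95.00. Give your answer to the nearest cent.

Risk-neutral probability p = (1 + 0.06 − 0.95)/(1.3 − 0.95) = 0.1100/0.3500 = 0.3143
Terminal stock prices: S_uuu = 219.7, S_uud = 160.6, S_udd = 117.3, S_ddd = 85.74
Terminal payoffs (K − S): max(-124.7, 0) = 0, max(-65.55, 0) = 0, max(-22.33, 0) = 0, max(9.263, 0) = 9.263
Node uu (S = 169): V_uu = 1/1.06·[0.3143·0.0000 + 0.6857·0.0000] = 0.0000
Node ud (S = 123.5): V_ud = 1/1.06·[0.3143·0.0000 + 0.6857·0.0000] = 0.0000
Node dd (S = 90.25): V_dd = 1/1.06·[0.3143·0.0000 + 0.6857·9.2625] = 5.9919
Node u (S = 130): V_u = 1/1.06·[0.3143·0.0000 + 0.6857·0.0000] = 0.0000
Node d (S = 95): V_d = 1/1.06·[0.3143·0.0000 + 0.6857·5.9919] = 3.8762
Node 0 (S = 100): V_0 = 1/1.06·[0.3143·0.0000 + 0.6857·3.8762] = 2.5075

$2.51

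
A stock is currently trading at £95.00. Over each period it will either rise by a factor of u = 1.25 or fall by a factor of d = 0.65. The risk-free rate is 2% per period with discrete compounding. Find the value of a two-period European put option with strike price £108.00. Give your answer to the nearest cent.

£23.59

Risk-neutral probability p = (1 + 0.02 − 0.65)/(1.25 − 0.65) = 0.3700/0.6000 = 0.6167
Terminal stock prices: S_uu = 148.4, S_ud = 77.19, S_dd = 40.14
Terminal payoffs (K − S): max(-40.44, 0) = 0, max(30.81, 0) = 30.81, max(67.86, 0) = 67.86
Node u (S = 118.8): V_u = 1/1.02·[0.6167·0.0000 + 0.3833·30.8125] = 11.5799
Node d (S = 61.75): V_d = 1/1.02·[0.6167·30.8125 + 0.3833·67.8625] = 44.1324
Node 0 (S = 95): V_0 = 1/1.02·[0.6167·11.5799 + 0.3833·44.1324] = 23.5866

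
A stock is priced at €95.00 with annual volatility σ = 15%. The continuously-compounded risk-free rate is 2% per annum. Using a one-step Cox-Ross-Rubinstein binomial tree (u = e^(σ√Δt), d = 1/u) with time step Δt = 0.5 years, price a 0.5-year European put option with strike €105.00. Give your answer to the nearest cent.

CRR parameters: u = e^(σ√Δt) = e^(0.15·√0.5) = 1.1119, d = 1/u = 0.8994
Per-period rate: rΔt = 0.02·0.5 = 0.01, so R = e^0.01 = 1.0101
Risk-neutral probability p = (e^0.01 − 0.8994)/(1.1119 − 0.8994) = 0.1107/0.2125 = 0.5208
Terminal stock prices: S_u = 105.6, S_d = 85.44
Terminal payoffs (K − S): max(-0.6301, 0) = 0, max(19.56, 0) = 19.56
Node 0 (S = 95): V_0 = e^(−0.01)·[0.5208·0.0000 + 0.4792·19.5603] = 9.2801

€9.28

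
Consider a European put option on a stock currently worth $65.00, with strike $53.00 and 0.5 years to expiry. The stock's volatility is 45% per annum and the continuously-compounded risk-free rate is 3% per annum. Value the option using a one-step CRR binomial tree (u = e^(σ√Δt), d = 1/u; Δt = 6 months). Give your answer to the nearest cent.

$3.13

CRR parameters: u = e^(σ√Δt) = e^(0.45·√0.5) = 1.3746, d = 1/u = 0.7275
Per-period rate: rΔt = 0.03·0.5 = 0.015, so R = e^0.015 = 1.0151
Risk-neutral probability p = (e^0.015 − 0.7275)/(1.3746 − 0.7275) = 0.2877/0.6472 = 0.4445
Terminal stock prices: S_u = 89.35, S_d = 47.28
Terminal payoffs (K − S): max(-36.35, 0) = 0, max(5.715, 0) = 5.715
Node 0 (S = 65): V_0 = e^(−0.015)·[0.4445·0.0000 + 0.5555·5.7152] = 3.1277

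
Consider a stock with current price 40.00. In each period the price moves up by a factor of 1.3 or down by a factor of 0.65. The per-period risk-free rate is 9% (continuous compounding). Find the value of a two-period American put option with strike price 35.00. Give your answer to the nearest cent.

2.82

Risk-neutral probability p = (e^0.09 − 0.65)/(1.3 − 0.65) = 0.4442/0.6500 = 0.6833
Terminal stock prices: S_uu = 67.6, S_ud = 33.8, S_dd = 16.9
Terminal payoffs (K − S): max(-32.6, 0) = 0, max(1.2, 0) = 1.2, max(18.1, 0) = 18.1
Node u (S = 52): continuation = e^(−0.09)·[0.6833·0.0000 + 0.3167·1.2000] = 0.3473; exercise value = 0.0000 ≤ continuation, so V_u = 0.3473
Node d (S = 26): continuation = e^(−0.09)·[0.6833·1.2000 + 0.3167·18.1000] = 5.9876; exercise value = 9.0000 > continuation, so V_d = 9.0000 (exercise)
Node 0 (S = 40): continuation = e^(−0.09)·[0.6833·0.3473 + 0.3167·9.0000] = 2.8215; exercise value = 0.0000 ≤ continuation, so V_0 = 2.8215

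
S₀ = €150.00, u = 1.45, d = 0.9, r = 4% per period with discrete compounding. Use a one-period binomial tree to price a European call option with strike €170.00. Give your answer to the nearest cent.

Risk-neutral probability p = (1 + 0.04 − 0.9)/(1.45 − 0.9) = 0.1400/0.5500 = 0.2545
Terminal stock prices: S_u = 217.5, S_d = 135
Terminal payoffs (S − K): max(47.5, 0) = 47.5, max(-35, 0) = 0
Node 0 (S = 150): V_0 = 1/1.04·[0.2545·47.5000 + 0.7455·0.0000] = 11.6259

€11.63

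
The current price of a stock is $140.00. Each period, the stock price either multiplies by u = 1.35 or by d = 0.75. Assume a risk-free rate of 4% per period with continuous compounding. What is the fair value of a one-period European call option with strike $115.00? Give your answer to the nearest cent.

$34.46

Risk-neutral probability p = (e^0.04 − 0.75)/(1.35 − 0.75) = 0.2908/0.6000 = 0.4847
Terminal stock prices: S_u = 189, S_d = 105
Terminal payoffs (S − K): max(74, 0) = 74, max(-10, 0) = 0
Node 0 (S = 140): V_0 = e^(−0.04)·[0.4847·74.0000 + 0.5153·0.0000] = 34.4603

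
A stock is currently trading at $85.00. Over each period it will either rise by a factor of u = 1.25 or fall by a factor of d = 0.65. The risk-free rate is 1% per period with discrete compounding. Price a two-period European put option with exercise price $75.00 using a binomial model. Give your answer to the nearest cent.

$8.92

Risk-neutral probability p = (1 + 0.01 − 0.65)/(1.25 − 0.65) = 0.3600/0.6000 = 0.6000
Terminal stock prices: S_uu = 132.8, S_ud = 69.06, S_dd = 35.91
Terminal payoffs (K − S): max(-57.81, 0) = 0, max(5.938, 0) = 5.938, max(39.09, 0) = 39.09
Node u (S = 106.2): V_u = 1/1.01·[0.6000·0.0000 + 0.4000·5.9375] = 2.3515
Node d (S = 55.25): V_d = 1/1.01·[0.6000·5.9375 + 0.4000·39.0875] = 19.0074
Node 0 (S = 85): V_0 = 1/1.01·[0.6000·2.3515 + 0.4000·19.0074] = 8.9246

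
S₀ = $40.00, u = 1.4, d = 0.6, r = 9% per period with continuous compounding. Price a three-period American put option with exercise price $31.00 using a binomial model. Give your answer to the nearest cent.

$3.52

Risk-neutral probability p = (e^0.09 − 0.6)/(1.4 − 0.6) = 0.4942/0.8000 = 0.6177
Terminal stock prices: S_uuu = 109.8, S_uud = 47.04, S_udd = 20.16, S_ddd = 8.64
Terminal payoffs (K − S): max(-78.76, 0) = 0, max(-16.04, 0) = 0, max(10.84, 0) = 10.84, max(22.36, 0) = 22.36
Node uu (S = 78.4): continuation = e^(−0.09)·[0.6177·0.0000 + 0.3823·0.0000] = 0.0000; exercise value = 0.0000 ≤ continuation, so V_uu = 0.0000
Node ud (S = 33.6): continuation = e^(−0.09)·[0.6177·0.0000 + 0.3823·10.8400] = 3.7873; exercise value = 0.0000 ≤ continuation, so V_ud = 3.7873
Node dd (S = 14.4): continuation = e^(−0.09)·[0.6177·10.8400 + 0.3823·22.3600] = 13.9319; exercise value = 16.6000 > continuation, so V_dd = 16.6000 (exercise)
Node u (S = 56): continuation = e^(−0.09)·[0.6177·0.0000 + 0.3823·3.7873] = 1.3232; exercise value = 0.0000 ≤ continuation, so V_u = 1.3232
Node d (S = 24): continuation = e^(−0.09)·[0.6177·3.7873 + 0.3823·16.6000] = 7.9378; exercise value = 7.0000 ≤ continuation, so V_d = 7.9378
Node 0 (S = 40): continuation = e^(−0.09)·[0.6177·1.3232 + 0.3823·7.9378] = 3.5203; exercise value = 0.0000 ≤ continuation, so V_0 = 3.5203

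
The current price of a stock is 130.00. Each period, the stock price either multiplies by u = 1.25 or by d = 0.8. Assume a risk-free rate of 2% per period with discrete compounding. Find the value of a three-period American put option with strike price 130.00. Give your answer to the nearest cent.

18.01

Risk-neutral probability p = (1 + 0.02 − 0.8)/(1.25 − 0.8) = 0.2200/0.4500 = 0.4889
Terminal stock prices: S_uuu = 253.9, S_uud = 162.5, S_udd = 104, S_ddd = 66.56
Terminal payoffs (K − S): max(-123.9, 0) = 0, max(-32.5, 0) = 0, max(26, 0) = 26, max(63.44, 0) = 63.44
Node uu (S = 203.1): continuation = 1/1.02·[0.4889·0.0000 + 0.5111·0.0000] = 0.0000; exercise value = 0.0000 ≤ continuation, so V_uu = 0.0000
Node ud (S = 130): continuation = 1/1.02·[0.4889·0.0000 + 0.5111·26.0000] = 13.0283; exercise value = 0.0000 ≤ continuation, so V_ud = 13.0283
Node dd (S = 83.2): continuation = 1/1.02·[0.4889·26.0000 + 0.5111·63.4400] = 44.2510; exercise value = 46.8000 > continuation, so V_dd = 46.8000 (exercise)
Node u (S = 162.5): continuation = 1/1.02·[0.4889·0.0000 + 0.5111·13.0283] = 6.5284; exercise value = 0.0000 ≤ continuation, so V_u = 6.5284
Node d (S = 104): continuation = 1/1.02·[0.4889·13.0283 + 0.5111·46.8000] = 29.6955; exercise value = 26.0000 ≤ continuation, so V_d = 29.6955
Node 0 (S = 130): continuation = 1/1.02·[0.4889·6.5284 + 0.5111·29.6955] = 18.0092; exercise value = 0.0000 ≤ continuation, so V_0 = 18.0092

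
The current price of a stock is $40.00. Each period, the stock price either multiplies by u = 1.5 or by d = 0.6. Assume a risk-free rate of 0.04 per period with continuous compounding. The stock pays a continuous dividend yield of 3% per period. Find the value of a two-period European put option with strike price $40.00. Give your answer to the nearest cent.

$8.84

Per-period risk-free factor R = e^0.04 = 1.0408; dividend-adjusted growth = e^(0.04−0.03) = 1.0101.
Risk-neutral probability p = (1.0101 − 0.6)/(1.5 − 0.6) = 0.4101/0.9000 = 0.4556
Terminal stock prices: S_uu = 90, S_ud = 36, S_dd = 14.4
Terminal payoffs (K − S): max(-50, 0) = 0, max(4, 0) = 4, max(25.6, 0) = 25.6
Node u (S = 60): V_u = e^(−0.04)·[0.4556·0.0000 + 0.5444·4.0000] = 2.0922
Node d (S = 24): V_d = e^(−0.04)·[0.4556·4.0000 + 0.5444·25.6000] = 15.1409
Node 0 (S = 40): V_0 = e^(−0.04)·[0.4556·2.0922 + 0.5444·15.1409] = 8.8352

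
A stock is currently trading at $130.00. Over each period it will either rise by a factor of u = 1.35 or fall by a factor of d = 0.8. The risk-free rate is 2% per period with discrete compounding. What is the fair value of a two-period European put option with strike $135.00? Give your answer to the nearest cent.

Risk-neutral probability p = (1 + 0.02 − 0.8)/(1.35 − 0.8) = 0.2200/0.5500 = 0.4000
Terminal stock prices: S_uu = 236.9, S_ud = 140.4, S_dd = 83.2
Terminal payoffs (K − S): max(-101.9, 0) = 0, max(-5.4, 0) = 0, max(51.8, 0) = 51.8
Node u (S = 175.5): V_u = 1/1.02·[0.4000·0.0000 + 0.6000·0.0000] = 0.0000
Node d (S = 104): V_d = 1/1.02·[0.4000·0.0000 + 0.6000·51.8000] = 30.4706
Node 0 (S = 130): V_0 = 1/1.02·[0.4000·0.0000 + 0.6000·30.4706] = 17.9239

$17.92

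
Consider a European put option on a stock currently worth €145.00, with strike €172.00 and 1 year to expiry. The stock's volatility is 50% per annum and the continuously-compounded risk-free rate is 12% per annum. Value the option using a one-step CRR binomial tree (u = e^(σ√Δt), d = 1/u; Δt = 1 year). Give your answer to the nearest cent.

CRR parameters: u = e^(σ√Δt) = e^(0.5·√1) = 1.6487, d = 1/u = 0.6065
Per-period rate: rΔt = 0.12·1 = 0.12, so R = e^0.12 = 1.1275
Risk-neutral probability p = (e^0.12 − 0.6065)/(1.6487 − 0.6065) = 0.5210/1.0422 = 0.4999
Terminal stock prices: S_u = 239.1, S_d = 87.95
Terminal payoffs (K − S): max(-67.06, 0) = 0, max(84.05, 0) = 84.05
Node 0 (S = 145): V_0 = e^(−0.12)·[0.4999·0.0000 + 0.5001·84.0531] = 37.2834

€37.28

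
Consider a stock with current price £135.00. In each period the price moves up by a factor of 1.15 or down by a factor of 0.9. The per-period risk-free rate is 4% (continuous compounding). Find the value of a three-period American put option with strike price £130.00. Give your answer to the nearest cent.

Risk-neutral probability p = (e^0.04 − 0.9)/(1.15 − 0.9) = 0.1408/0.2500 = 0.5632
Terminal stock prices: S_uuu = 205.3, S_uud = 160.7, S_udd = 125.8, S_ddd = 98.42
Terminal payoffs (K − S): max(-75.32, 0) = 0, max(-30.68, 0) = 0, max(4.247, 0) = 4.247, max(31.58, 0) = 31.58
Node uu (S = 178.5): continuation = e^(−0.04)·[0.5632·0.0000 + 0.4368·0.0000] = 0.0000; exercise value = 0.0000 ≤ continuation, so V_uu = 0.0000
Node ud (S = 139.7): continuation = e^(−0.04)·[0.5632·0.0000 + 0.4368·4.2475] = 1.7824; exercise value = 0.0000 ≤ continuation, so V_ud = 1.7824
Node dd (S = 109.4): continuation = e^(−0.04)·[0.5632·4.2475 + 0.4368·31.5850] = 15.5526; exercise value = 20.6500 > continuation, so V_dd = 20.6500 (exercise)
Node u (S = 155.2): continuation = e^(−0.04)·[0.5632·0.0000 + 0.4368·1.7824] = 0.7479; exercise value = 0.0000 ≤ continuation, so V_u = 0.7479
Node d (S = 121.5): continuation = e^(−0.04)·[0.5632·1.7824 + 0.4368·20.6500] = 9.6299; exercise value = 8.5000 ≤ continuation, so V_d = 9.6299
Node 0 (S = 135): continuation = e^(−0.04)·[0.5632·0.7479 + 0.4368·9.6299] = 4.4458; exercise value = 0.0000 ≤ continuation, so V_0 = 4.4458

£4.45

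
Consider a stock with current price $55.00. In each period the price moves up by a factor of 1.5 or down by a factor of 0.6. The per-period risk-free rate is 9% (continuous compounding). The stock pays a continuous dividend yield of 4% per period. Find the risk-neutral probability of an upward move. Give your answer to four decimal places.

p = 0.5014

Per-period risk-free factor R = e^0.09 = 1.0942; dividend-adjusted growth = e^(0.09−0.04) = 1.0513.
Risk-neutral probability p = (1.0513 − 0.6)/(1.5 − 0.6) = 0.4513/0.9000 = 0.5014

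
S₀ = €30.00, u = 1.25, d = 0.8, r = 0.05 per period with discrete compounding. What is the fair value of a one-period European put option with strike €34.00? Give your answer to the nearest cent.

Risk-neutral probability p = (1 + 0.05 − 0.8)/(1.25 − 0.8) = 0.2500/0.4500 = 0.5556
Terminal stock prices: S_u = 37.5, S_d = 24
Terminal payoffs (K − S): max(-3.5, 0) = 0, max(10, 0) = 10
Node 0 (S = 30): V_0 = 1/1.05·[0.5556·0.0000 + 0.4444·10.0000] = 4.2328

€4.23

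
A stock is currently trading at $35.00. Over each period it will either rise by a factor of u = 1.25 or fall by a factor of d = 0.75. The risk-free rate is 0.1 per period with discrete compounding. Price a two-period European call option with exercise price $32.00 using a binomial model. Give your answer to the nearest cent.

Risk-neutral probability p = (1 + 0.1 − 0.75)/(1.25 − 0.75) = 0.3500/0.5000 = 0.7000
Terminal stock prices: S_uu = 54.69, S_ud = 32.81, S_dd = 19.69
Terminal payoffs (S − K): max(22.69, 0) = 22.69, max(0.8125, 0) = 0.8125, max(-12.31, 0) = 0
Node u (S = 43.75): V_u = 1/1.1·[0.7000·22.6875 + 0.3000·0.8125] = 14.6591
Node d (S = 26.25): V_d = 1/1.1·[0.7000·0.8125 + 0.3000·0.0000] = 0.5170
Node 0 (S = 35): V_0 = 1/1.1·[0.7000·14.6591 + 0.3000·0.5170] = 9.4695

$9.47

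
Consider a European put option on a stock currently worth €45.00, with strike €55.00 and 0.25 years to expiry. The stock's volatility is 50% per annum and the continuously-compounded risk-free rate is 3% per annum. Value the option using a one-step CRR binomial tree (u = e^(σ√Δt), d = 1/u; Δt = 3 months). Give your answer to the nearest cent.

€10.84

CRR parameters: u = e^(σ√Δt) = e^(0.5·√0.25) = 1.2840, d = 1/u = 0.7788
Per-period rate: rΔt = 0.03·0.25 = 0.0075, so R = e^0.0075 = 1.0075
Risk-neutral probability p = (e^0.0075 − 0.7788)/(1.2840 − 0.7788) = 0.2287/0.5052 = 0.4527
Terminal stock prices: S_u = 57.78, S_d = 35.05
Terminal payoffs (K − S): max(-2.781, 0) = 0, max(19.95, 0) = 19.95
Node 0 (S = 45): V_0 = e^(−0.0075)·[0.4527·0.0000 + 0.5473·19.9540] = 10.8387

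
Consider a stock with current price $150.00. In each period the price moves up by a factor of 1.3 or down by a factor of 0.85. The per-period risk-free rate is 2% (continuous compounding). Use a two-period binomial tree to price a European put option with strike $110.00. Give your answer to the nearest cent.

Risk-neutral probability p = (e^0.02 − 0.85)/(1.3 − 0.85) = 0.1702/0.4500 = 0.3782
Terminal stock prices: S_uu = 253.5, S_ud = 165.8, S_dd = 108.4
Terminal payoffs (K − S): max(-143.5, 0) = 0, max(-55.75, 0) = 0, max(1.625, 0) = 1.625
Node u (S = 195): V_u = e^(−0.02)·[0.3782·0.0000 + 0.6218·0.0000] = 0.0000
Node d (S = 127.5): V_d = e^(−0.02)·[0.3782·0.0000 + 0.6218·1.6250] = 0.9904
Node 0 (S = 150): V_0 = e^(−0.02)·[0.3782·0.0000 + 0.6218·0.9904] = 0.6036

$0.60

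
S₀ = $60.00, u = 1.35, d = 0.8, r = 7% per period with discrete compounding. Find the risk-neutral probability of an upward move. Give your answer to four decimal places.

Risk-neutral probability p = (1 + 0.07 − 0.8)/(1.35 − 0.8) = 0.2700/0.5500 = 0.4909

p = 0.4909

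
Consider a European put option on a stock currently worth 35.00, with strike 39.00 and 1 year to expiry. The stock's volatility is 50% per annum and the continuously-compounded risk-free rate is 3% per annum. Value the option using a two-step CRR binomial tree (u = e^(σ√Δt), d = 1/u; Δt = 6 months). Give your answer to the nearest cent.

8.68

CRR parameters: u = e^(σ√Δt) = e^(0.5·√0.5) = 1.4241, d = 1/u = 0.7022
Per-period rate: rΔt = 0.03·0.5 = 0.015, so R = e^0.015 = 1.0151
Risk-neutral probability p = (e^0.015 − 0.7022)/(1.4241 − 0.7022) = 0.3129/0.7219 = 0.4335
Terminal stock prices: S_uu = 70.98, S_ud = 35, S_dd = 17.26
Terminal payoffs (K − S): max(-31.98, 0) = 0, max(4, 0) = 4, max(21.74, 0) = 21.74
Node u (S = 49.84): V_u = e^(−0.015)·[0.4335·0.0000 + 0.5665·4.0000] = 2.2324
Node d (S = 24.58): V_d = e^(−0.015)·[0.4335·4.0000 + 0.5665·21.7426] = 13.8428
Node 0 (S = 35): V_0 = e^(−0.015)·[0.4335·2.2324 + 0.5665·13.8428] = 8.6790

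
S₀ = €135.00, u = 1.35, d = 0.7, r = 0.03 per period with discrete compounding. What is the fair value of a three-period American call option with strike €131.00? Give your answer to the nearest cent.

€38.45

Risk-neutral probability p = (1 + 0.03 − 0.7)/(1.35 − 0.7) = 0.3300/0.6500 = 0.5077
Terminal stock prices: S_uuu = 332.2, S_uud = 172.2, S_udd = 89.3, S_ddd = 46.3
Terminal payoffs (S − K): max(201.2, 0) = 201.2, max(41.23, 0) = 41.23, max(-41.7, 0) = 0, max(-84.7, 0) = 0
Node uu (S = 246): continuation = 1/1.03·[0.5077·201.1506 + 0.4923·41.2262] = 118.8530; exercise value = 115.0375 ≤ continuation, so V_uu = 118.8530
Node ud (S = 127.6): continuation = 1/1.03·[0.5077·41.2262 + 0.4923·0.0000] = 20.3206; exercise value = 0.0000 ≤ continuation, so V_ud = 20.3206
Node dd (S = 66.15): continuation = 1/1.03·[0.5077·0.0000 + 0.4923·0.0000] = 0.0000; exercise value = 0.0000 ≤ continuation, so V_dd = 0.0000
Node u (S = 182.2): continuation = 1/1.03·[0.5077·118.8530 + 0.4923·20.3206] = 68.2959; exercise value = 51.2500 ≤ continuation, so V_u = 68.2959
Node d (S = 94.5): continuation = 1/1.03·[0.5077·20.3206 + 0.4923·0.0000] = 10.0161; exercise value = 0.0000 ≤ continuation, so V_d = 10.0161
Node 0 (S = 135): continuation = 1/1.03·[0.5077·68.2959 + 0.4923·10.0161] = 38.4508; exercise value = 4.0000 ≤ continuation, so V_0 = 38.4508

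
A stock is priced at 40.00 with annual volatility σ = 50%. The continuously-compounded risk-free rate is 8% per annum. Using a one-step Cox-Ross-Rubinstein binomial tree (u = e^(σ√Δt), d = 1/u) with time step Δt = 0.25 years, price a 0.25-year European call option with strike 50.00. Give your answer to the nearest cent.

CRR parameters: u = e^(σ√Δt) = e^(0.5·√0.25) = 1.2840, d = 1/u = 0.7788
Per-period rate: rΔt = 0.08·0.25 = 0.02, so R = e^0.02 = 1.0202
Risk-neutral probability p = (e^0.02 − 0.7788)/(1.2840 − 0.7788) = 0.2414/0.5052 = 0.4778
Terminal stock prices: S_u = 51.36, S_d = 31.15
Terminal payoffs (S − K): max(1.361, 0) = 1.361, max(-18.85, 0) = 0
Node 0 (S = 40): V_0 = e^(−0.02)·[0.4778·1.3610 + 0.5222·0.0000] = 0.6374

0.64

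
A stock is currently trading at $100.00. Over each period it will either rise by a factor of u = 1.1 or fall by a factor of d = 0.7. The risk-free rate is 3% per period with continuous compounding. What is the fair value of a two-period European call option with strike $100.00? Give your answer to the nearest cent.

$13.50

Risk-neutral probability p = (e^0.03 − 0.7)/(1.1 − 0.7) = 0.3305/0.4000 = 0.8261
Terminal stock prices: S_uu = 121, S_ud = 77, S_dd = 49
Terminal payoffs (S − K): max(21, 0) = 21, max(-23, 0) = 0, max(-51, 0) = 0
Node u (S = 110): V_u = e^(−0.03)·[0.8261·21.0000 + 0.1739·0.0000] = 16.8361
Node d (S = 70): V_d = e^(−0.03)·[0.8261·0.0000 + 0.1739·0.0000] = 0.0000
Node 0 (S = 100): V_0 = e^(−0.03)·[0.8261·16.8361 + 0.1739·0.0000] = 13.4979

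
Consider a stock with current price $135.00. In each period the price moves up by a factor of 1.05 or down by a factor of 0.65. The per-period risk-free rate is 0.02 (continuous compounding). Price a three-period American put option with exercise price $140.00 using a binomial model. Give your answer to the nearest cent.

Risk-neutral probability p = (e^0.02 − 0.65)/(1.05 − 0.65) = 0.3702/0.4000 = 0.9255
Terminal stock prices: S_uuu = 156.3, S_uud = 96.74, S_udd = 59.89, S_ddd = 37.07
Terminal payoffs (K − S): max(-16.28, 0) = 0, max(43.26, 0) = 43.26, max(80.11, 0) = 80.11, max(102.9, 0) = 102.9
Node uu (S = 148.8): continuation = e^(−0.02)·[0.9255·0.0000 + 0.0745·43.2556] = 3.1586; exercise value = 0.0000 ≤ continuation, so V_uu = 3.1586
Node ud (S = 92.14): continuation = e^(−0.02)·[0.9255·43.2556 + 0.0745·80.1106] = 45.0903; exercise value = 47.8625 > continuation, so V_ud = 47.8625 (exercise)
Node dd (S = 57.04): continuation = e^(−0.02)·[0.9255·80.1106 + 0.0745·102.9256] = 80.1903; exercise value = 82.9625 > continuation, so V_dd = 82.9625 (exercise)
Node u (S = 141.8): continuation = e^(−0.02)·[0.9255·3.1586 + 0.0745·47.8625] = 6.3604; exercise value = 0.0000 ≤ continuation, so V_u = 6.3604
Node d (S = 87.75): continuation = e^(−0.02)·[0.9255·47.8625 + 0.0745·82.9625] = 49.4778; exercise value = 52.2500 > continuation, so V_d = 52.2500 (exercise)
Node 0 (S = 135): continuation = e^(−0.02)·[0.9255·6.3604 + 0.0745·52.2500] = 9.5854; exercise value = 5.0000 ≤ continuation, so V_0 = 9.5854

$9.59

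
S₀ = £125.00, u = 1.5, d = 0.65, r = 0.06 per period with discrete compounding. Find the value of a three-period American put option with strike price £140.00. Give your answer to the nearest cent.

£35.29

Risk-neutral probability p = (1 + 0.06 − 0.65)/(1.5 − 0.65) = 0.4100/0.8500 = 0.4824
Terminal stock prices: S_uuu = 421.9, S_uud = 182.8, S_udd = 79.22, S_ddd = 34.33
Terminal payoffs (K − S): max(-281.9, 0) = 0, max(-42.81, 0) = 0, max(60.78, 0) = 60.78, max(105.7, 0) = 105.7
Node uu (S = 281.2): continuation = 1/1.06·[0.4824·0.0000 + 0.5176·0.0000] = 0.0000; exercise value = 0.0000 ≤ continuation, so V_uu = 0.0000
Node ud (S = 121.9): continuation = 1/1.06·[0.4824·0.0000 + 0.5176·60.7812] = 29.6823; exercise value = 18.1250 ≤ continuation, so V_ud = 29.6823
Node dd (S = 52.81): continuation = 1/1.06·[0.4824·60.7812 + 0.5176·105.6719] = 79.2630; exercise value = 87.1875 > continuation, so V_dd = 87.1875 (exercise)
Node u (S = 187.5): continuation = 1/1.06·[0.4824·0.0000 + 0.5176·29.6823] = 14.4952; exercise value = 0.0000 ≤ continuation, so V_u = 14.4952
Node d (S = 81.25): continuation = 1/1.06·[0.4824·29.6823 + 0.5176·87.1875] = 56.0846; exercise value = 58.7500 > continuation, so V_d = 58.7500 (exercise)
Node 0 (S = 125): continuation = 1/1.06·[0.4824·14.4952 + 0.5176·58.7500] = 35.2864; exercise value = 15.0000 ≤ continuation, so V_0 = 35.2864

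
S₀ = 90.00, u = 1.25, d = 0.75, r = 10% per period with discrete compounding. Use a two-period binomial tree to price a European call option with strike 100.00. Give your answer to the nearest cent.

16.45

Risk-neutral probability p = (1 + 0.1 − 0.75)/(1.25 − 0.75) = 0.3500/0.5000 = 0.7000
Terminal stock prices: S_uu = 140.6, S_ud = 84.38, S_dd = 50.62
Terminal payoffs (S − K): max(40.62, 0) = 40.62, max(-15.62, 0) = 0, max(-49.38, 0) = 0
Node u (S = 112.5): V_u = 1/1.1·[0.7000·40.6250 + 0.3000·0.0000] = 25.8523
Node d (S = 67.5): V_d = 1/1.1·[0.7000·0.0000 + 0.3000·0.0000] = 0.0000
Node 0 (S = 90): V_0 = 1/1.1·[0.7000·25.8523 + 0.3000·0.0000] = 16.4514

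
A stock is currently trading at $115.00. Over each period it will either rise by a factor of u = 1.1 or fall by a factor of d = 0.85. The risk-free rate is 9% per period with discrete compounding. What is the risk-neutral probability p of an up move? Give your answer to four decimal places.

p = 0.9600

Risk-neutral probability p = (1 + 0.09 − 0.85)/(1.1 − 0.85) = 0.2400/0.2500 = 0.9600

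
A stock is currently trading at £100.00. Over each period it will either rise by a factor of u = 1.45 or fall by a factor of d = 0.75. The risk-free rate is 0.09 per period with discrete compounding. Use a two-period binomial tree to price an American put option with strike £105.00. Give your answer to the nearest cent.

Risk-neutral probability p = (1 + 0.09 − 0.75)/(1.45 − 0.75) = 0.3400/0.7000 = 0.4857
Terminal stock prices: S_uu = 210.2, S_ud = 108.8, S_dd = 56.25
Terminal payoffs (K − S): max(-105.2, 0) = 0, max(-3.75, 0) = 0, max(48.75, 0) = 48.75
Node u (S = 145): continuation = 1/1.09·[0.4857·0.0000 + 0.5143·0.0000] = 0.0000; exercise value = 0.0000 ≤ continuation, so V_u = 0.0000
Node d (S = 75): continuation = 1/1.09·[0.4857·0.0000 + 0.5143·48.7500] = 23.0013; exercise value = 30.0000 > continuation, so V_d = 30.0000 (exercise)
Node 0 (S = 100): continuation = 1/1.09·[0.4857·0.0000 + 0.5143·30.0000] = 14.1547; exercise value = 5.0000 ≤ continuation, so V_0 = 14.1547

£14.15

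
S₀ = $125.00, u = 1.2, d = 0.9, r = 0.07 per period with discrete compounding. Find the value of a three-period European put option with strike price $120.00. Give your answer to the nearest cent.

$1.92

Risk-neutral probability p = (1 + 0.07 − 0.9)/(1.2 − 0.9) = 0.1700/0.3000 = 0.5667
Terminal stock prices: S_uuu = 216, S_uud = 162, S_udd = 121.5, S_ddd = 91.13
Terminal payoffs (K − S): max(-96, 0) = 0, max(-42, 0) = 0, max(-1.5, 0) = 0, max(28.87, 0) = 28.87
Node uu (S = 180): V_uu = 1/1.07·[0.5667·0.0000 + 0.4333·0.0000] = 0.0000
Node ud (S = 135): V_ud = 1/1.07·[0.5667·0.0000 + 0.4333·0.0000] = 0.0000
Node dd (S = 101.2): V_dd = 1/1.07·[0.5667·0.0000 + 0.4333·28.8750] = 11.6939
Node u (S = 150): V_u = 1/1.07·[0.5667·0.0000 + 0.4333·0.0000] = 0.0000
Node d (S = 112.5): V_d = 1/1.07·[0.5667·0.0000 + 0.4333·11.6939] = 4.7359
Node 0 (S = 125): V_0 = 1/1.07·[0.5667·0.0000 + 0.4333·4.7359] = 1.9179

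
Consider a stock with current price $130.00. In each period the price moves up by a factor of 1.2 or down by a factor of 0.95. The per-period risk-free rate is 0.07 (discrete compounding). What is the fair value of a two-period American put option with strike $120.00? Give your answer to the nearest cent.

Risk-neutral probability p = (1 + 0.07 − 0.95)/(1.2 − 0.95) = 0.1200/0.2500 = 0.4800
Terminal stock prices: S_uu = 187.2, S_ud = 148.2, S_dd = 117.3
Terminal payoffs (K − S): max(-67.2, 0) = 0, max(-28.2, 0) = 0, max(2.675, 0) = 2.675
Node u (S = 156): continuation = 1/1.07·[0.4800·0.0000 + 0.5200·0.0000] = 0.0000; exercise value = 0.0000 ≤ continuation, so V_u = 0.0000
Node d (S = 123.5): continuation = 1/1.07·[0.4800·0.0000 + 0.5200·2.6750] = 1.3000; exercise value = 0.0000 ≤ continuation, so V_d = 1.3000
Node 0 (S = 130): continuation = 1/1.07·[0.4800·0.0000 + 0.5200·1.3000] = 0.6318; exercise value = 0.0000 ≤ continuation, so V_0 = 0.6318

$0.63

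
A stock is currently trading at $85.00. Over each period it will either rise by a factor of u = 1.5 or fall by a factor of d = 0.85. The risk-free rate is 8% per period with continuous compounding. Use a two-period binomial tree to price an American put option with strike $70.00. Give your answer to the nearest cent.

$3.01

Risk-neutral probability p = (e^0.08 − 0.85)/(1.5 − 0.85) = 0.2333/0.6500 = 0.3589
Terminal stock prices: S_uu = 191.2, S_ud = 108.4, S_dd = 61.41
Terminal payoffs (K − S): max(-121.2, 0) = 0, max(-38.38, 0) = 0, max(8.588, 0) = 8.588
Node u (S = 127.5): continuation = e^(−0.08)·[0.3589·0.0000 + 0.6411·0.0000] = 0.0000; exercise value = 0.0000 ≤ continuation, so V_u = 0.0000
Node d (S = 72.25): continuation = e^(−0.08)·[0.3589·0.0000 + 0.6411·8.5875] = 5.0821; exercise value = 0.0000 ≤ continuation, so V_d = 5.0821
Node 0 (S = 85): continuation = e^(−0.08)·[0.3589·0.0000 + 0.6411·5.0821] = 3.0076; exercise value = 0.0000 ≤ continuation, so V_0 = 3.0076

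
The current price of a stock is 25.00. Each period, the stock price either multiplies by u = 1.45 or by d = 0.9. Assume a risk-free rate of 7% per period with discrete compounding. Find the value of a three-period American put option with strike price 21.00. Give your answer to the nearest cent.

Risk-neutral probability p = (1 + 0.07 − 0.9)/(1.45 − 0.9) = 0.1700/0.5500 = 0.3091
Terminal stock prices: S_uuu = 76.22, S_uud = 47.31, S_udd = 29.36, S_ddd = 18.23
Terminal payoffs (K − S): max(-55.22, 0) = 0, max(-26.31, 0) = 0, max(-8.363, 0) = 0, max(2.775, 0) = 2.775
Node uu (S = 52.56): continuation = 1/1.07·[0.3091·0.0000 + 0.6909·0.0000] = 0.0000; exercise value = 0.0000 ≤ continuation, so V_uu = 0.0000
Node ud (S = 32.62): continuation = 1/1.07·[0.3091·0.0000 + 0.6909·0.0000] = 0.0000; exercise value = 0.0000 ≤ continuation, so V_ud = 0.0000
Node dd (S = 20.25): continuation = 1/1.07·[0.3091·0.0000 + 0.6909·2.7750] = 1.7918; exercise value = 0.7500 ≤ continuation, so V_dd = 1.7918
Node u (S = 36.25): continuation = 1/1.07·[0.3091·0.0000 + 0.6909·0.0000] = 0.0000; exercise value = 0.0000 ≤ continuation, so V_u = 0.0000
Node d (S = 22.5): continuation = 1/1.07·[0.3091·0.0000 + 0.6909·1.7918] = 1.1570; exercise value = 0.0000 ≤ continuation, so V_d = 1.1570
Node 0 (S = 25): continuation = 1/1.07·[0.3091·0.0000 + 0.6909·1.1570] = 0.7471; exercise value = 0.0000 ≤ continuation, so V_0 = 0.7471

0.75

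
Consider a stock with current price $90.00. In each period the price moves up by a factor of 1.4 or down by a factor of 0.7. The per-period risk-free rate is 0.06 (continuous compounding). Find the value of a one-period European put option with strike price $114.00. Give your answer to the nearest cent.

Risk-neutral probability p = (e^0.06 − 0.7)/(1.4 − 0.7) = 0.3618/0.7000 = 0.5169
Terminal stock prices: S_u = 126, S_d = 63
Terminal payoffs (K − S): max(-12, 0) = 0, max(51, 0) = 51
Node 0 (S = 90): V_0 = e^(−0.06)·[0.5169·0.0000 + 0.4831·51.0000] = 23.2028

$23.20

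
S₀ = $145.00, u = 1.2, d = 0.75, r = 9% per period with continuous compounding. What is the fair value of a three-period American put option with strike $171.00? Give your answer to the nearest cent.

$26.00

Risk-neutral probability p = (e^0.09 − 0.75)/(1.2 − 0.75) = 0.3442/0.4500 = 0.7648
Terminal stock prices: S_uuu = 250.6, S_uud = 156.6, S_udd = 97.88, S_ddd = 61.17
Terminal payoffs (K − S): max(-79.56, 0) = 0, max(14.4, 0) = 14.4, max(73.12, 0) = 73.12, max(109.8, 0) = 109.8
Node uu (S = 208.8): continuation = e^(−0.09)·[0.7648·0.0000 + 0.2352·14.4000] = 3.0950; exercise value = 0.0000 ≤ continuation, so V_uu = 3.0950
Node ud (S = 130.5): continuation = e^(−0.09)·[0.7648·14.4000 + 0.2352·73.1250] = 25.7822; exercise value = 40.5000 > continuation, so V_ud = 40.5000 (exercise)
Node dd (S = 81.56): continuation = e^(−0.09)·[0.7648·73.1250 + 0.2352·109.8281] = 74.7197; exercise value = 89.4375 > continuation, so V_dd = 89.4375 (exercise)
Node u (S = 174): continuation = e^(−0.09)·[0.7648·3.0950 + 0.2352·40.5000] = 10.8680; exercise value = 0.0000 ≤ continuation, so V_u = 10.8680
Node d (S = 108.8): continuation = e^(−0.09)·[0.7648·40.5000 + 0.2352·89.4375] = 47.5322; exercise value = 62.2500 > continuation, so V_d = 62.2500 (exercise)
Node 0 (S = 145): continuation = e^(−0.09)·[0.7648·10.8680 + 0.2352·62.2500] = 20.9760; exercise value = 26.0000 > continuation, so V_0 = 26.0000 (exercise)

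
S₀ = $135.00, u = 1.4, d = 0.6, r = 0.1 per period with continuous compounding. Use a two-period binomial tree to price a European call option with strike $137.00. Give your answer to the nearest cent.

$41.66

Risk-neutral probability p = (e^0.1 − 0.6)/(1.4 − 0.6) = 0.5052/0.8000 = 0.6315
Terminal stock prices: S_uu = 264.6, S_ud = 113.4, S_dd = 48.6
Terminal payoffs (S − K): max(127.6, 0) = 127.6, max(-23.6, 0) = 0, max(-88.4, 0) = 0
Node u (S = 189): V_u = e^(−0.1)·[0.6315·127.6000 + 0.3685·0.0000] = 72.9071
Node d (S = 81): V_d = e^(−0.1)·[0.6315·0.0000 + 0.3685·0.0000] = 0.0000
Node 0 (S = 135): V_0 = e^(−0.1)·[0.6315·72.9071 + 0.3685·0.0000] = 41.6570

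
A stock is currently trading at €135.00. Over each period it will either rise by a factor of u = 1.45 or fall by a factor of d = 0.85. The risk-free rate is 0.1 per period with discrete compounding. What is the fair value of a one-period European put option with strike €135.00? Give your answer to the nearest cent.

Risk-neutral probability p = (1 + 0.1 − 0.85)/(1.45 − 0.85) = 0.2500/0.6000 = 0.4167
Terminal stock prices: S_u = 195.8, S_d = 114.8
Terminal payoffs (K − S): max(-60.75, 0) = 0, max(20.25, 0) = 20.25
Node 0 (S = 135): V_0 = 1/1.1·[0.4167·0.0000 + 0.5833·20.2500] = 10.7386

€10.74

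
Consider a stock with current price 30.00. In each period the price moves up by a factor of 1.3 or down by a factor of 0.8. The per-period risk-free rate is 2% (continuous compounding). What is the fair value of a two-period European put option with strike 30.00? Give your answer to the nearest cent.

3.25

Risk-neutral probability p = (e^0.02 − 0.8)/(1.3 − 0.8) = 0.2202/0.5000 = 0.4404
Terminal stock prices: S_uu = 50.7, S_ud = 31.2, S_dd = 19.2
Terminal payoffs (K − S): max(-20.7, 0) = 0, max(-1.2, 0) = 0, max(10.8, 0) = 10.8
Node u (S = 39): V_u = e^(−0.02)·[0.4404·0.0000 + 0.5596·0.0000] = 0.0000
Node d (S = 24): V_d = e^(−0.02)·[0.4404·0.0000 + 0.5596·10.8000] = 5.9240
Node 0 (S = 30): V_0 = e^(−0.02)·[0.4404·0.0000 + 0.5596·5.9240] = 3.2494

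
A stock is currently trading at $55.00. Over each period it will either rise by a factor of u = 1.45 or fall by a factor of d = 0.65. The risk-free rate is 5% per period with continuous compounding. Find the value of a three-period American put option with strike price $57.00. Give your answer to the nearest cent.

Risk-neutral probability p = (e^0.05 − 0.65)/(1.45 − 0.65) = 0.4013/0.8000 = 0.5016
Terminal stock prices: S_uuu = 167.7, S_uud = 75.16, S_udd = 33.69, S_ddd = 15.1
Terminal payoffs (K − S): max(-110.7, 0) = 0, max(-18.16, 0) = 0, max(23.31, 0) = 23.31, max(41.9, 0) = 41.9
Node uu (S = 115.6): continuation = e^(−0.05)·[0.5016·0.0000 + 0.4984·0.0000] = 0.0000; exercise value = 0.0000 ≤ continuation, so V_uu = 0.0000
Node ud (S = 51.84): continuation = e^(−0.05)·[0.5016·0.0000 + 0.4984·23.3056] = 11.0493; exercise value = 5.1625 ≤ continuation, so V_ud = 11.0493
Node dd (S = 23.24): continuation = e^(−0.05)·[0.5016·23.3056 + 0.4984·41.8956] = 30.9826; exercise value = 33.7625 > continuation, so V_dd = 33.7625 (exercise)
Node u (S = 79.75): continuation = e^(−0.05)·[0.5016·0.0000 + 0.4984·11.0493] = 5.2385; exercise value = 0.0000 ≤ continuation, so V_u = 5.2385
Node d (S = 35.75): continuation = e^(−0.05)·[0.5016·11.0493 + 0.4984·33.7625] = 21.2788; exercise value = 21.2500 ≤ continuation, so V_d = 21.2788
Node 0 (S = 55): continuation = e^(−0.05)·[0.5016·5.2385 + 0.4984·21.2788] = 12.5878; exercise value = 2.0000 ≤ continuation, so V_0 = 12.5878

$12.59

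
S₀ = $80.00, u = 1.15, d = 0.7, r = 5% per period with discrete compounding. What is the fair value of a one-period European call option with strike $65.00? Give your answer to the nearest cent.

$20.00

Risk-neutral probability p = (1 + 0.05 − 0.7)/(1.15 − 0.7) = 0.3500/0.4500 = 0.7778
Terminal stock prices: S_u = 92, S_d = 56
Terminal payoffs (S − K): max(27, 0) = 27, max(-9, 0) = 0
Node 0 (S = 80): V_0 = 1/1.05·[0.7778·27.0000 + 0.2222·0.0000] = 20.0000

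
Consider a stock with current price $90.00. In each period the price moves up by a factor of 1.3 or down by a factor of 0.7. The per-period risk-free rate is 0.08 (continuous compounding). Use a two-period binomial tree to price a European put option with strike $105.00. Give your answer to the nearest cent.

Risk-neutral probability p = (e^0.08 − 0.7)/(1.3 − 0.7) = 0.3833/0.6000 = 0.6388
Terminal stock prices: S_uu = 152.1, S_ud = 81.9, S_dd = 44.1
Terminal payoffs (K − S): max(-47.1, 0) = 0, max(23.1, 0) = 23.1, max(60.9, 0) = 60.9
Node u (S = 117): V_u = e^(−0.08)·[0.6388·0.0000 + 0.3612·23.1000] = 7.7020
Node d (S = 63): V_d = e^(−0.08)·[0.6388·23.1000 + 0.3612·60.9000] = 33.9272
Node 0 (S = 90): V_0 = e^(−0.08)·[0.6388·7.7020 + 0.3612·33.9272] = 15.8538

$15.85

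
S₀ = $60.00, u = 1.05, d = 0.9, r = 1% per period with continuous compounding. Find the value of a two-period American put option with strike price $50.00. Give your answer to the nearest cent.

Risk-neutral probability p = (e^0.01 − 0.9)/(1.05 − 0.9) = 0.1101/0.1500 = 0.7337
Terminal stock prices: S_uu = 66.15, S_ud = 56.7, S_dd = 48.6
Terminal payoffs (K − S): max(-16.15, 0) = 0, max(-6.7, 0) = 0, max(1.4, 0) = 1.4
Node u (S = 63): continuation = e^(−0.01)·[0.7337·0.0000 + 0.2663·0.0000] = 0.0000; exercise value = 0.0000 ≤ continuation, so V_u = 0.0000
Node d (S = 54): continuation = e^(−0.01)·[0.7337·0.0000 + 0.2663·1.4000] = 0.3692; exercise value = 0.0000 ≤ continuation, so V_d = 0.3692
Node 0 (S = 60): continuation = e^(−0.01)·[0.7337·0.0000 + 0.2663·0.3692] = 0.0973; exercise value = 0.0000 ≤ continuation, so V_0 = 0.0973

$0.10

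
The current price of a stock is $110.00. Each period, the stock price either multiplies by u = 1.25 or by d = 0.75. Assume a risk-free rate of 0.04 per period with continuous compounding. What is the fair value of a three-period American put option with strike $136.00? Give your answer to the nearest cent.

$29.78

Risk-neutral probability p = (e^0.04 − 0.75)/(1.25 − 0.75) = 0.2908/0.5000 = 0.5816
Terminal stock prices: S_uuu = 214.8, S_uud = 128.9, S_udd = 77.34, S_ddd = 46.41
Terminal payoffs (K − S): max(-78.84, 0) = 0, max(7.094, 0) = 7.094, max(58.66, 0) = 58.66, max(89.59, 0) = 89.59
Node uu (S = 171.9): continuation = e^(−0.04)·[0.5816·0.0000 + 0.4184·7.0938] = 2.8515; exercise value = 0.0000 ≤ continuation, so V_uu = 2.8515
Node ud (S = 103.1): continuation = e^(−0.04)·[0.5816·7.0938 + 0.4184·58.6562] = 27.5424; exercise value = 32.8750 > continuation, so V_ud = 32.8750 (exercise)
Node dd (S = 61.88): continuation = e^(−0.04)·[0.5816·58.6562 + 0.4184·89.5938] = 68.7924; exercise value = 74.1250 > continuation, so V_dd = 74.1250 (exercise)
Node u (S = 137.5): continuation = e^(−0.04)·[0.5816·2.8515 + 0.4184·32.8750] = 14.8083; exercise value = 0.0000 ≤ continuation, so V_u = 14.8083
Node d (S = 82.5): continuation = e^(−0.04)·[0.5816·32.8750 + 0.4184·74.1250] = 48.1674; exercise value = 53.5000 > continuation, so V_d = 53.5000 (exercise)
Node 0 (S = 110): continuation = e^(−0.04)·[0.5816·14.8083 + 0.4184·53.5000] = 29.7807; exercise value = 26.0000 ≤ continuation, so V_0 = 29.7807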